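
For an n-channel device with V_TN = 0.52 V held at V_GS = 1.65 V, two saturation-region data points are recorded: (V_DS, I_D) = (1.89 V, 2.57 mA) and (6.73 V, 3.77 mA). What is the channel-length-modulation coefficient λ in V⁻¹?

With V_GS fixed, I_D ∝ (1 + λ V_DS) in saturation, so I_D2/I_D1 = (1 + λ V_DS2)/(1 + λ V_DS1).
3.77/2.57 = 1.467 = (1 + 6.73 λ)/(1 + 1.89 λ).
Solving: λ (I_D1 V_DS2 − I_D2 V_DS1) = I_D2 − I_D1, so λ = (3.77 − 2.57) / (2.57 × 6.73 − 3.77 × 1.89) = 1.2 / 10.2 = 0.118 V⁻¹.

λ = 0.118 V⁻¹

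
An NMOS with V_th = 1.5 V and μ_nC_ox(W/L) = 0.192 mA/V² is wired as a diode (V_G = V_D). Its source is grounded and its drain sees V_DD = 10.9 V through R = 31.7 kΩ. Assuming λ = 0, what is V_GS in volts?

With gate tied to drain, V_GS = V_DS ≥ V_GS − V_th, so the device is in saturation.
KCL at the drain: ½ k_n (V_GS − V_th)² = (V_DD − V_GS)/R.
Let x = V_GS − 1.5. Then 3.04 x² + x − 9.4 = 0, giving x = 1.6 V (positive root), so V_GS = 3.1 V.
I_D = (V_DD − V_GS)/R = (10.9 − 3.1) / 31.7 = 0.246 mA.

V_GS = 3.10 V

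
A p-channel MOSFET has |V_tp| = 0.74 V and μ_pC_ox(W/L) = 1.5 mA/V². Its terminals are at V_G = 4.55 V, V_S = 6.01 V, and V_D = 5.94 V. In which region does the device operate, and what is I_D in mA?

Triode; I_D = 0.0719 mA

V_SG = V_S − V_G = 6.01 − 4.55 = 1.46 V; V_SD = V_S − V_D = 6.01 − 5.94 = 0.07 V.
V_ov = V_SG − |V_tp| = 1.46 − 0.74 = 0.72 V.
Since V_SD = 0.07 V < V_ov = 0.72 V, the device is in the triode region.
I_D = k_p [V_ov · V_SD − ½ V_SD²] = 1.5 × [0.72 × 0.07 − 0.5 × 0.07²] = 0.0719 mA.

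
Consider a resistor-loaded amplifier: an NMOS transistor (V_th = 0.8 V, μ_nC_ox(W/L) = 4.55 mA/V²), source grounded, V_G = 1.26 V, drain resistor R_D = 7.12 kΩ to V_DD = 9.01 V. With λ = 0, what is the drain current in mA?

V_GS = V_G = 1.26 V, so V_ov = 1.26 − 0.8 = 0.46 V.
Assume saturation: I_D = ½ k_n V_ov² = 0.5 × 4.55 × 0.46² = 0.481 mA, giving V_DS = V_DD − I_D R_D = 9.01 − 0.481 × 7.12 = 5.58 V.
V_DS = 5.58 V ≥ V_ov = 0.46 V, confirming saturation.

I_D = 0.481 mA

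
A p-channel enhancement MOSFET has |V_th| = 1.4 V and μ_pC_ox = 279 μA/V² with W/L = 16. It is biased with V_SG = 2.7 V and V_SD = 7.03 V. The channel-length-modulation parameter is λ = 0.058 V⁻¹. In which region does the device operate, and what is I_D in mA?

k_p = μ_pC_ox · (W/L) = 4.464 mA/V².
V_ov = V_SG − |V_th| = 2.7 − 1.4 = 1.3 V.
Since V_SD = 7.03 V ≥ V_ov = 1.3 V, the device is in saturation.
I_D = ½ k_p V_ov² (1 + λ V_SD) = 0.5 × 4.464 × 1.3² × (1 + 0.058 × 7.03) = 5.31 mA.

Saturation; I_D = 5.31 mA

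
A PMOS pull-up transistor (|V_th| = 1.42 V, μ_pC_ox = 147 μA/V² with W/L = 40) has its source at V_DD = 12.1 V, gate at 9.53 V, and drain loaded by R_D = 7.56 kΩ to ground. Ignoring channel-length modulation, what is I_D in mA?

I_D = 1.57 mA

V_SG = V_DD − V_G = 12.1 − 9.53 = 2.57 V, so V_ov = 2.57 − 1.42 = 1.15 V.
k_p = μ_pC_ox · (W/L) = 5.88 mA/V².
Assume saturation: I_D = ½ k_p V_ov² = 0.5 × 5.88 × 1.15² = 3.89 mA, giving V_SD = V_DD − I_D R_D = 12.1 − 3.89 × 7.56 = -17.3 V.
But -17.3 V < V_ov = 1.15 V, so the device is actually in triode.
In triode I_D = k_p[V_ov V_SD − ½ V_SD²] and I_D = (V_DD − V_SD)/R_D. Equating: 22.2 V_SD² − 52.12 V_SD + 12.1 = 0, giving V_SD = 0.261 V (the root below V_ov).
I_D = (12.1 − 0.261) / 7.56 = 1.57 mA.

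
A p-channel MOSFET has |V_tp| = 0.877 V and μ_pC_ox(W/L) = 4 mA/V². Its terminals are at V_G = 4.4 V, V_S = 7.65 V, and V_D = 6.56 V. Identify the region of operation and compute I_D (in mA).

V_SG = V_S − V_G = 7.65 − 4.4 = 3.25 V; V_SD = V_S − V_D = 7.65 − 6.56 = 1.09 V.
V_ov = V_SG − |V_tp| = 3.25 − 0.877 = 2.37 V.
Since V_SD = 1.09 V < V_ov = 2.37 V, the device is in the triode region.
I_D = k_p [V_ov · V_SD − ½ V_SD²] = 4 × [2.37 × 1.09 − 0.5 × 1.09²] = 7.97 mA.

Triode; I_D = 7.97 mA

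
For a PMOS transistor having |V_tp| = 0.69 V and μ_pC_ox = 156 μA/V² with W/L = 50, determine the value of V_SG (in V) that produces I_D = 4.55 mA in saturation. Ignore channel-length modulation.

V_SG = 1.77 V

k_p = μ_pC_ox · (W/L) = 7.8 mA/V².
In saturation I_D = ½ k_p (V_SG − |V_tp|)², so V_SG − |V_tp| = √(2 I_D / k_p) = √(2 × 4.55 / 7.8) = 1.08 V.
V_SG = 0.69 + 1.08 = 1.77 V.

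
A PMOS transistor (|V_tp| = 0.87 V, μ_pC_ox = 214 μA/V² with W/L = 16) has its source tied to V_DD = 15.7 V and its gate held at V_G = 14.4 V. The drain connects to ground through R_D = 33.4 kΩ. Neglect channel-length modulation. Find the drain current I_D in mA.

V_SG = V_DD − V_G = 15.7 − 14.4 = 1.3 V, so V_ov = 1.3 − 0.87 = 0.43 V.
k_p = μ_pC_ox · (W/L) = 3.424 mA/V².
Assume saturation: I_D = ½ k_p V_ov² = 0.5 × 3.424 × 0.43² = 0.317 mA, giving V_SD = V_DD − I_D R_D = 15.7 − 0.317 × 33.4 = 5.13 V.
V_SD = 5.13 V ≥ V_ov = 0.43 V, confirming saturation.

I_D = 0.317 mA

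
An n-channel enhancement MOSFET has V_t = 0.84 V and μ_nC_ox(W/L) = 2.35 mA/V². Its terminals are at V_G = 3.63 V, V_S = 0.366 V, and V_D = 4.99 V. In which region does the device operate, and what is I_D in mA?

V_GS = V_G − V_S = 3.63 − 0.366 = 3.26 V; V_DS = V_D − V_S = 4.99 − 0.366 = 4.62 V.
V_ov = V_GS − V_t = 3.26 − 0.84 = 2.42 V.
Since V_DS = 4.62 V ≥ V_ov = 2.42 V, the device is in saturation.
I_D = ½ k_n V_ov² = 0.5 × 2.35 × 2.42² = 6.9 mA.

Saturation; I_D = 6.90 mA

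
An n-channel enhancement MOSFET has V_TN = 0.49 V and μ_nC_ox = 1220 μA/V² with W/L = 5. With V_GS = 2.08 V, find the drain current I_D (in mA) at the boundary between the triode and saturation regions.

I_D = 7.71 mA

At the boundary V_DS = V_ov = V_GS − V_TN = 2.08 − 0.49 = 1.59 V.
k_n = μ_nC_ox · (W/L) = 6.1 mA/V².
I_D = ½ k_n V_ov² = 0.5 × 6.1 × 1.59² = 7.71 mA.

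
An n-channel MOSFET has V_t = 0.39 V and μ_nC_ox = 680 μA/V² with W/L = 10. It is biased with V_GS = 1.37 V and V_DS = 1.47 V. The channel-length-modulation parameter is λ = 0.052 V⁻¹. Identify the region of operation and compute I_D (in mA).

k_n = μ_nC_ox · (W/L) = 6.8 mA/V².
V_ov = V_GS − V_t = 1.37 − 0.39 = 0.98 V.
Since V_DS = 1.47 V ≥ V_ov = 0.98 V, the device is in saturation.
I_D = ½ k_n V_ov² (1 + λ V_DS) = 0.5 × 6.8 × 0.98² × (1 + 0.052 × 1.47) = 3.51 mA.

Saturation; I_D = 3.51 mA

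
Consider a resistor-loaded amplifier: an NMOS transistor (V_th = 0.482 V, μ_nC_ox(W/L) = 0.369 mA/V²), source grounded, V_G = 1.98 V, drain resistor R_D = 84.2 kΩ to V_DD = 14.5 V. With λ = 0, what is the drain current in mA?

V_GS = V_G = 1.98 V, so V_ov = 1.98 − 0.482 = 1.5 V.
Assume saturation: I_D = ½ k_n V_ov² = 0.5 × 0.369 × 1.5² = 0.414 mA, giving V_DS = V_DD − I_D R_D = 14.5 − 0.414 × 84.2 = -20.4 V.
But -20.4 V < V_ov = 1.5 V, so the device is actually in triode.
In triode I_D = k_n[V_ov V_DS − ½ V_DS²] and I_D = (V_DD − V_DS)/R_D. Equating: 15.5 V_DS² − 47.54 V_DS + 14.5 = 0, giving V_DS = 0.344 V (the root below V_ov).
I_D = (14.5 − 0.344) / 84.2 = 0.168 mA.

I_D = 0.168 mA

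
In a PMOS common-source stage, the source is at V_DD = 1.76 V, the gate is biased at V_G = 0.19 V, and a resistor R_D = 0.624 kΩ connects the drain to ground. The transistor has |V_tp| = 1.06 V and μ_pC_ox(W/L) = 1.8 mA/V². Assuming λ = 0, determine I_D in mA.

V_SG = V_DD − V_G = 1.76 − 0.19 = 1.57 V, so V_ov = 1.57 − 1.06 = 0.51 V.
Assume saturation: I_D = ½ k_p V_ov² = 0.5 × 1.8 × 0.51² = 0.234 mA, giving V_SD = V_DD − I_D R_D = 1.76 − 0.234 × 0.624 = 1.61 V.
V_SD = 1.61 V ≥ V_ov = 0.51 V, confirming saturation.

I_D = 0.234 mA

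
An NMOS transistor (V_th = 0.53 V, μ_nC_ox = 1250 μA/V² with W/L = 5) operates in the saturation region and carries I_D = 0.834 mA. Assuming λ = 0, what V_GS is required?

V_GS = 1.05 V

k_n = μ_nC_ox · (W/L) = 6.25 mA/V².
In saturation I_D = ½ k_n (V_GS − V_th)², so V_GS − V_th = √(2 I_D / k_n) = √(2 × 0.834 / 6.25) = 0.517 V.
V_GS = 0.53 + 0.517 = 1.05 V.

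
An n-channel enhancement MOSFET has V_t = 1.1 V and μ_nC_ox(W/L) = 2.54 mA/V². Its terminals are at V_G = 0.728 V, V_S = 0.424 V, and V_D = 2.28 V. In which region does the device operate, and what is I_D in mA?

Cutoff; I_D = 0 mA

V_GS = V_G − V_S = 0.728 − 0.424 = 0.304 V; V_DS = V_D − V_S = 2.28 − 0.424 = 1.86 V.
V_GS = 0.304 V < V_t = 1.1 V, so the transistor is in cutoff.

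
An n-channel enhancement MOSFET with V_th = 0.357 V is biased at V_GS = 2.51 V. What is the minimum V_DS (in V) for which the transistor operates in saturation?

The boundary between triode and saturation is V_DS = V_GS − V_th = V_ov.
V_ov = 2.51 − 0.357 = 2.15 V.

V_DS,sat = 2.15 V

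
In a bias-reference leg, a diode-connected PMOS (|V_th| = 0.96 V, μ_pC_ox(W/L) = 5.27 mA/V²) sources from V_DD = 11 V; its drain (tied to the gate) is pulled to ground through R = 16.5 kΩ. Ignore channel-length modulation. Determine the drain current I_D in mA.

I_D = 0.580 mA

With gate tied to drain, V_SG = V_SD ≥ V_SG − |V_th|, so the device is in saturation.
KCL at the drain: ½ k_p (V_SG − |V_th|)² = (V_DD − V_SG)/R.
Let x = V_SG − 0.96. Then 43.5 x² + x − 10.04 = 0, giving x = 0.469 V (positive root), so V_SG = 1.43 V.
I_D = (V_DD − V_SG)/R = (11 − 1.43) / 16.5 = 0.58 mA.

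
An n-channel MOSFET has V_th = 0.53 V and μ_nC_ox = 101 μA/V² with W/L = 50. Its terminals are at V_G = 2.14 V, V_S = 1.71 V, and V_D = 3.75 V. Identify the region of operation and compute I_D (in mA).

Cutoff; I_D = 0 mA

V_GS = V_G − V_S = 2.14 − 1.71 = 0.43 V; V_DS = V_D − V_S = 3.75 − 1.71 = 2.04 V.
V_GS = 0.43 V < V_th = 0.53 V, so the transistor is in cutoff.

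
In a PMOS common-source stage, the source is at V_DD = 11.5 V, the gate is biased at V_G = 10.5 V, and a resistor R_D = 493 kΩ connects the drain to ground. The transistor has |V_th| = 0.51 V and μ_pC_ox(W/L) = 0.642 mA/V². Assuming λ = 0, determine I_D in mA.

I_D = 0.0232 mA

V_SG = V_DD − V_G = 11.5 − 10.5 = 1 V, so V_ov = 1 − 0.51 = 0.49 V.
Assume saturation: I_D = ½ k_p V_ov² = 0.5 × 0.642 × 0.49² = 0.0771 mA, giving V_SD = V_DD − I_D R_D = 11.5 − 0.0771 × 493 = -26.5 V.
But -26.5 V < V_ov = 0.49 V, so the device is actually in triode.
In triode I_D = k_p[V_ov V_SD − ½ V_SD²] and I_D = (V_DD − V_SD)/R_D. Equating: 158 V_SD² − 156.1 V_SD + 11.5 = 0, giving V_SD = 0.0802 V (the root below V_ov).
I_D = (11.5 − 0.0802) / 493 = 0.0232 mA.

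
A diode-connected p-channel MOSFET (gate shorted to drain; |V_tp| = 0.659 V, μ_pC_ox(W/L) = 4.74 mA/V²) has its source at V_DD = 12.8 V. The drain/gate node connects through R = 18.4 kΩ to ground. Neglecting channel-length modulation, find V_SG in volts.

With gate tied to drain, V_SG = V_SD ≥ V_SG − |V_tp|, so the device is in saturation.
KCL at the drain: ½ k_p (V_SG − |V_tp|)² = (V_DD − V_SG)/R.
Let x = V_SG − 0.659. Then 43.6 x² + x − 12.14 = 0, giving x = 0.516 V (positive root), so V_SG = 1.18 V.
I_D = (V_DD − V_SG)/R = (12.8 − 1.18) / 18.4 = 0.632 mA.

V_SG = 1.18 V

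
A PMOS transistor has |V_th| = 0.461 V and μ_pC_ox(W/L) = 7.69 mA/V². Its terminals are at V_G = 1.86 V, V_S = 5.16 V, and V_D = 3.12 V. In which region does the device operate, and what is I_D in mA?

V_SG = V_S − V_G = 5.16 − 1.86 = 3.3 V; V_SD = V_S − V_D = 5.16 − 3.12 = 2.04 V.
V_ov = V_SG − |V_th| = 3.3 − 0.461 = 2.84 V.
Since V_SD = 2.04 V < V_ov = 2.84 V, the device is in the triode region.
I_D = k_p [V_ov · V_SD − ½ V_SD²] = 7.69 × [2.84 × 2.04 − 0.5 × 2.04²] = 28.5 mA.

Triode; I_D = 28.5 mA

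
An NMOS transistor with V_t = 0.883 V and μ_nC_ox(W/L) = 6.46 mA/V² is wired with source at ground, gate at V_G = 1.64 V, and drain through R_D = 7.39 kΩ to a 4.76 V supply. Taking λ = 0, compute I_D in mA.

V_GS = V_G = 1.64 V, so V_ov = 1.64 − 0.883 = 0.757 V.
Assume saturation: I_D = ½ k_n V_ov² = 0.5 × 6.46 × 0.757² = 1.85 mA, giving V_DS = V_DD − I_D R_D = 4.76 − 1.85 × 7.39 = -8.92 V.
But -8.92 V < V_ov = 0.757 V, so the device is actually in triode.
In triode I_D = k_n[V_ov V_DS − ½ V_DS²] and I_D = (V_DD − V_DS)/R_D. Equating: 23.9 V_DS² − 37.14 V_DS + 4.76 = 0, giving V_DS = 0.141 V (the root below V_ov).
I_D = (4.76 − 0.141) / 7.39 = 0.625 mA.

I_D = 0.625 mA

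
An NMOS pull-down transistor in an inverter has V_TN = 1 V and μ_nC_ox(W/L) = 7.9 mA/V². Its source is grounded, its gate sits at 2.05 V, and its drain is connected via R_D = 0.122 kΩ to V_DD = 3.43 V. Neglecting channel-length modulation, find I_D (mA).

I_D = 4.35 mA

V_GS = V_G = 2.05 V, so V_ov = 2.05 − 1 = 1.05 V.
Assume saturation: I_D = ½ k_n V_ov² = 0.5 × 7.9 × 1.05² = 4.35 mA, giving V_DS = V_DD − I_D R_D = 3.43 − 4.35 × 0.122 = 2.9 V.
V_DS = 2.9 V ≥ V_ov = 1.05 V, confirming saturation.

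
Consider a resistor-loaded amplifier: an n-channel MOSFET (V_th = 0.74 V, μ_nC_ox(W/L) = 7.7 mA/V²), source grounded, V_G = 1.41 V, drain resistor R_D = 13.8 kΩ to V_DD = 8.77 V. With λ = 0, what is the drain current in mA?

I_D = 0.626 mA

V_GS = V_G = 1.41 V, so V_ov = 1.41 − 0.74 = 0.67 V.
Assume saturation: I_D = ½ k_n V_ov² = 0.5 × 7.7 × 0.67² = 1.73 mA, giving V_DS = V_DD − I_D R_D = 8.77 − 1.73 × 13.8 = -15.1 V.
But -15.1 V < V_ov = 0.67 V, so the device is actually in triode.
In triode I_D = k_n[V_ov V_DS − ½ V_DS²] and I_D = (V_DD − V_DS)/R_D. Equating: 53.1 V_DS² − 72.19 V_DS + 8.77 = 0, giving V_DS = 0.135 V (the root below V_ov).
I_D = (8.77 − 0.135) / 13.8 = 0.626 mA.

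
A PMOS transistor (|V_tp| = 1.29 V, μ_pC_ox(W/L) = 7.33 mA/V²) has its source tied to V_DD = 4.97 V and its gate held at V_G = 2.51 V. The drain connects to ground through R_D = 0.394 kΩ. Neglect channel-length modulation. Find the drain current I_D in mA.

I_D = 5.02 mA

V_SG = V_DD − V_G = 4.97 − 2.51 = 2.46 V, so V_ov = 2.46 − 1.29 = 1.17 V.
Assume saturation: I_D = ½ k_p V_ov² = 0.5 × 7.33 × 1.17² = 5.02 mA, giving V_SD = V_DD − I_D R_D = 4.97 − 5.02 × 0.394 = 2.99 V.
V_SD = 2.99 V ≥ V_ov = 1.17 V, confirming saturation.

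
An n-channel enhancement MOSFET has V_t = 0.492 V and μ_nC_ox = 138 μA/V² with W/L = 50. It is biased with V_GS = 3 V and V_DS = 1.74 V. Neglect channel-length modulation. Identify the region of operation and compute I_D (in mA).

k_n = μ_nC_ox · (W/L) = 6.9 mA/V².
V_ov = V_GS − V_t = 3 − 0.492 = 2.51 V.
Since V_DS = 1.74 V < V_ov = 2.51 V, the device is in the triode region.
I_D = k_n [V_ov · V_DS − ½ V_DS²] = 6.9 × [2.51 × 1.74 − 0.5 × 1.74²] = 19.7 mA.

Triode; I_D = 19.7 mA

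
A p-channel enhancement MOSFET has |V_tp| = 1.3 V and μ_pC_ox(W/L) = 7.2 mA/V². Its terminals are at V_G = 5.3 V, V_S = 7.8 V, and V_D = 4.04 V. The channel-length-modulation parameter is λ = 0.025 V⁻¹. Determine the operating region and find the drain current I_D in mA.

V_SG = V_S − V_G = 7.8 − 5.3 = 2.5 V; V_SD = V_S − V_D = 7.8 − 4.04 = 3.76 V.
V_ov = V_SG − |V_tp| = 2.5 − 1.3 = 1.2 V.
Since V_SD = 3.76 V ≥ V_ov = 1.2 V, the device is in saturation.
I_D = ½ k_p V_ov² (1 + λ V_SD) = 0.5 × 7.2 × 1.2² × (1 + 0.025 × 3.76) = 5.67 mA.

Saturation; I_D = 5.67 mA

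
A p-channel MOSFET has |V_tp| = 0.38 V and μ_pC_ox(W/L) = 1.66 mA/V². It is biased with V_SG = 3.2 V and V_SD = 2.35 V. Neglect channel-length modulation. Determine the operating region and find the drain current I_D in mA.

Triode; I_D = 6.42 mA

V_ov = V_SG − |V_tp| = 3.2 − 0.38 = 2.82 V.
Since V_SD = 2.35 V < V_ov = 2.82 V, the device is in the triode region.
I_D = k_p [V_ov · V_SD − ½ V_SD²] = 1.66 × [2.82 × 2.35 − 0.5 × 2.35²] = 6.42 mA.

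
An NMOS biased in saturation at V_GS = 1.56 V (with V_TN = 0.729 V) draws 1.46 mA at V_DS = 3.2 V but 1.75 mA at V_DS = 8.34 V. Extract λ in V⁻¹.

With V_GS fixed, I_D ∝ (1 + λ V_DS) in saturation, so I_D2/I_D1 = (1 + λ V_DS2)/(1 + λ V_DS1).
1.75/1.46 = 1.199 = (1 + 8.34 λ)/(1 + 3.2 λ).
Solving: λ (I_D1 V_DS2 − I_D2 V_DS1) = I_D2 − I_D1, so λ = (1.75 − 1.46) / (1.46 × 8.34 − 1.75 × 3.2) = 0.29 / 6.58 = 0.0441 V⁻¹.

λ = 0.0441 V⁻¹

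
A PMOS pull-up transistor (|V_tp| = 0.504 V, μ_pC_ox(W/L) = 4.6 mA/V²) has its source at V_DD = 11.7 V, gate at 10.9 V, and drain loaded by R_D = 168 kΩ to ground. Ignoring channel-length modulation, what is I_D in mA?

I_D = 0.0693 mA

V_SG = V_DD − V_G = 11.7 − 10.9 = 0.8 V, so V_ov = 0.8 − 0.504 = 0.296 V.
Assume saturation: I_D = ½ k_p V_ov² = 0.5 × 4.6 × 0.296² = 0.202 mA, giving V_SD = V_DD − I_D R_D = 11.7 − 0.202 × 168 = -22.2 V.
But -22.2 V < V_ov = 0.296 V, so the device is actually in triode.
In triode I_D = k_p[V_ov V_SD − ½ V_SD²] and I_D = (V_DD − V_SD)/R_D. Equating: 386 V_SD² − 229.7 V_SD + 11.7 = 0, giving V_SD = 0.0562 V (the root below V_ov).
I_D = (11.7 − 0.0562) / 168 = 0.0693 mA.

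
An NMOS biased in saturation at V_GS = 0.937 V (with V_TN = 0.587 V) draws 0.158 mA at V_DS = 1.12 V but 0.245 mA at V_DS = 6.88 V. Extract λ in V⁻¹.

λ = 0.107 V⁻¹

With V_GS fixed, I_D ∝ (1 + λ V_DS) in saturation, so I_D2/I_D1 = (1 + λ V_DS2)/(1 + λ V_DS1).
0.245/0.158 = 1.551 = (1 + 6.88 λ)/(1 + 1.12 λ).
Solving: λ (I_D1 V_DS2 − I_D2 V_DS1) = I_D2 − I_D1, so λ = (0.245 − 0.158) / (0.158 × 6.88 − 0.245 × 1.12) = 0.087 / 0.813 = 0.107 V⁻¹.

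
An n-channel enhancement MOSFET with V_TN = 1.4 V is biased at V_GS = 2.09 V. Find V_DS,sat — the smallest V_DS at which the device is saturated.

V_DS,sat = 0.690 V

The boundary between triode and saturation is V_DS = V_GS − V_TN = V_ov.
V_ov = 2.09 − 1.4 = 0.69 V.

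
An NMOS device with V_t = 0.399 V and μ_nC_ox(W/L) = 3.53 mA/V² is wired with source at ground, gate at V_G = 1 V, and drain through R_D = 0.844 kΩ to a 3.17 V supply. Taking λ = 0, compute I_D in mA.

I_D = 0.638 mA

V_GS = V_G = 1 V, so V_ov = 1 − 0.399 = 0.601 V.
Assume saturation: I_D = ½ k_n V_ov² = 0.5 × 3.53 × 0.601² = 0.638 mA, giving V_DS = V_DD − I_D R_D = 3.17 − 0.638 × 0.844 = 2.63 V.
V_DS = 2.63 V ≥ V_ov = 0.601 V, confirming saturation.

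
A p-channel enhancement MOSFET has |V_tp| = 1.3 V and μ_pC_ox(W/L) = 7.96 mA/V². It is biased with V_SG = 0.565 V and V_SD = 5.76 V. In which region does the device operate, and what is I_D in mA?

V_SG = 0.565 V < |V_tp| = 1.3 V, so the transistor is in cutoff.

Cutoff; I_D = 0 mA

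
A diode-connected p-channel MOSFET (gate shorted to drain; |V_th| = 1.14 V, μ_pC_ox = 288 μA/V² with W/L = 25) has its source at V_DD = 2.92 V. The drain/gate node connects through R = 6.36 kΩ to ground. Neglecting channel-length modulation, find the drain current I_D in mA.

With gate tied to drain, V_SG = V_SD ≥ V_SG − |V_th|, so the device is in saturation.
k_p = μ_pC_ox · (W/L) = 7.2 mA/V².
KCL at the drain: ½ k_p (V_SG − |V_th|)² = (V_DD − V_SG)/R.
Let x = V_SG − 1.14. Then 22.9 x² + x − 1.78 = 0, giving x = 0.258 V (positive root), so V_SG = 1.4 V.
I_D = (V_DD − V_SG)/R = (2.92 − 1.4) / 6.36 = 0.239 mA.

I_D = 0.239 mA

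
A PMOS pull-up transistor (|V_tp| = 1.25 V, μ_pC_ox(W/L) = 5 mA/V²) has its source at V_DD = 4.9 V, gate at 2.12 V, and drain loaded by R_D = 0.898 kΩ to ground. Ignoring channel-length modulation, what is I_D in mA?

V_SG = V_DD − V_G = 4.9 − 2.12 = 2.78 V, so V_ov = 2.78 − 1.25 = 1.53 V.
Assume saturation: I_D = ½ k_p V_ov² = 0.5 × 5 × 1.53² = 5.85 mA, giving V_SD = V_DD − I_D R_D = 4.9 − 5.85 × 0.898 = -0.355 V.
But -0.355 V < V_ov = 1.53 V, so the device is actually in triode.
In triode I_D = k_p[V_ov V_SD − ½ V_SD²] and I_D = (V_DD − V_SD)/R_D. Equating: 2.25 V_SD² − 7.87 V_SD + 4.9 = 0, giving V_SD = 0.81 V (the root below V_ov).
I_D = (4.9 − 0.81) / 0.898 = 4.55 mA.

I_D = 4.55 mA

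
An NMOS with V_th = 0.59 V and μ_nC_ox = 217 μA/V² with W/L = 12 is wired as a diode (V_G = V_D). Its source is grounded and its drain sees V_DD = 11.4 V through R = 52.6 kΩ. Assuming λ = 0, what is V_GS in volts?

V_GS = 0.980 V

With gate tied to drain, V_GS = V_DS ≥ V_GS − V_th, so the device is in saturation.
k_n = μ_nC_ox · (W/L) = 2.604 mA/V².
KCL at the drain: ½ k_n (V_GS − V_th)² = (V_DD − V_GS)/R.
Let x = V_GS − 0.59. Then 68.5 x² + x − 10.81 = 0, giving x = 0.39 V (positive root), so V_GS = 0.98 V.
I_D = (V_DD − V_GS)/R = (11.4 − 0.98) / 52.6 = 0.198 mA.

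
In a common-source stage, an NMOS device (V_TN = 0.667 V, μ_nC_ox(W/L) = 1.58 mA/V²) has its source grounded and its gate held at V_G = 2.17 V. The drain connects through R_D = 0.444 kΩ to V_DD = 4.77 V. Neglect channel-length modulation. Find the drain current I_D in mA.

V_GS = V_G = 2.17 V, so V_ov = 2.17 − 0.667 = 1.5 V.
Assume saturation: I_D = ½ k_n V_ov² = 0.5 × 1.58 × 1.5² = 1.78 mA, giving V_DS = V_DD − I_D R_D = 4.77 − 1.78 × 0.444 = 3.98 V.
V_DS = 3.98 V ≥ V_ov = 1.5 V, confirming saturation.

I_D = 1.78 mA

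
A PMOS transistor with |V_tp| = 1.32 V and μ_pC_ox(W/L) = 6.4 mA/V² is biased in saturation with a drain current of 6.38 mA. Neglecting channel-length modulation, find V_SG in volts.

V_SG = 2.73 V

In saturation I_D = ½ k_p (V_SG − |V_tp|)², so V_SG − |V_tp| = √(2 I_D / k_p) = √(2 × 6.38 / 6.4) = 1.41 V.
V_SG = 1.32 + 1.41 = 2.73 V.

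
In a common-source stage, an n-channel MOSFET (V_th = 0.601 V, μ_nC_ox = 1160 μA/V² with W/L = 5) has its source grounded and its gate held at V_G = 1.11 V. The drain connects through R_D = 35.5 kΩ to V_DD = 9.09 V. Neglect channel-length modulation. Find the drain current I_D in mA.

V_GS = V_G = 1.11 V, so V_ov = 1.11 − 0.601 = 0.509 V.
k_n = μ_nC_ox · (W/L) = 5.8 mA/V².
Assume saturation: I_D = ½ k_n V_ov² = 0.5 × 5.8 × 0.509² = 0.751 mA, giving V_DS = V_DD − I_D R_D = 9.09 − 0.751 × 35.5 = -17.6 V.
But -17.6 V < V_ov = 0.509 V, so the device is actually in triode.
In triode I_D = k_n[V_ov V_DS − ½ V_DS²] and I_D = (V_DD − V_DS)/R_D. Equating: 103 V_DS² − 105.8 V_DS + 9.09 = 0, giving V_DS = 0.0946 V (the root below V_ov).
I_D = (9.09 − 0.0946) / 35.5 = 0.253 mA.

I_D = 0.253 mA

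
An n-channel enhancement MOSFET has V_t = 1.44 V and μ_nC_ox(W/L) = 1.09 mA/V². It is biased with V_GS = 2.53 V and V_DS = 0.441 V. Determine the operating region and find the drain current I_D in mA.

Triode; I_D = 0.418 mA

V_ov = V_GS − V_t = 2.53 − 1.44 = 1.09 V.
Since V_DS = 0.441 V < V_ov = 1.09 V, the device is in the triode region.
I_D = k_n [V_ov · V_DS − ½ V_DS²] = 1.09 × [1.09 × 0.441 − 0.5 × 0.441²] = 0.418 mA.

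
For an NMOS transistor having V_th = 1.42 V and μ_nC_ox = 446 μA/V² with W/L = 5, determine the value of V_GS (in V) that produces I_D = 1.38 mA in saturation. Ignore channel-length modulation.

k_n = μ_nC_ox · (W/L) = 2.23 mA/V².
In saturation I_D = ½ k_n (V_GS − V_th)², so V_GS − V_th = √(2 I_D / k_n) = √(2 × 1.38 / 2.23) = 1.11 V.
V_GS = 1.42 + 1.11 = 2.53 V.

V_GS = 2.53 V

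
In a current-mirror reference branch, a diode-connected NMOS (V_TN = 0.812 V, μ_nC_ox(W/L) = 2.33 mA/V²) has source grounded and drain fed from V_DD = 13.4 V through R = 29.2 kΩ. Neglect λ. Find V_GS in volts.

With gate tied to drain, V_GS = V_DS ≥ V_GS − V_TN, so the device is in saturation.
KCL at the drain: ½ k_n (V_GS − V_TN)² = (V_DD − V_GS)/R.
Let x = V_GS − 0.812. Then 34 x² + x − 12.59 = 0, giving x = 0.594 V (positive root), so V_GS = 1.41 V.
I_D = (V_DD − V_GS)/R = (13.4 − 1.41) / 29.2 = 0.411 mA.

V_GS = 1.41 V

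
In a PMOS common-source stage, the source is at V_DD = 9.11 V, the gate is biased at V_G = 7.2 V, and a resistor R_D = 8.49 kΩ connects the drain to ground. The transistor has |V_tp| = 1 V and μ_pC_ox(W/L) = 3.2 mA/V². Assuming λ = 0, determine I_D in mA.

V_SG = V_DD − V_G = 9.11 − 7.2 = 1.91 V, so V_ov = 1.91 − 1 = 0.91 V.
Assume saturation: I_D = ½ k_p V_ov² = 0.5 × 3.2 × 0.91² = 1.32 mA, giving V_SD = V_DD − I_D R_D = 9.11 − 1.32 × 8.49 = -2.14 V.
But -2.14 V < V_ov = 0.91 V, so the device is actually in triode.
In triode I_D = k_p[V_ov V_SD − ½ V_SD²] and I_D = (V_DD − V_SD)/R_D. Equating: 13.6 V_SD² − 25.72 V_SD + 9.11 = 0, giving V_SD = 0.472 V (the root below V_ov).
I_D = (9.11 − 0.472) / 8.49 = 1.02 mA.

I_D = 1.02 mA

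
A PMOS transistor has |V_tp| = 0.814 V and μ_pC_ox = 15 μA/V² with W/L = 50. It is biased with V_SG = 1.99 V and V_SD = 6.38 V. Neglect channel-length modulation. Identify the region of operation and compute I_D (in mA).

Saturation; I_D = 0.519 mA

k_p = μ_pC_ox · (W/L) = 0.75 mA/V².
V_ov = V_SG − |V_tp| = 1.99 − 0.814 = 1.18 V.
Since V_SD = 6.38 V ≥ V_ov = 1.18 V, the device is in saturation.
I_D = ½ k_p V_ov² = 0.5 × 0.75 × 1.18² = 0.519 mA.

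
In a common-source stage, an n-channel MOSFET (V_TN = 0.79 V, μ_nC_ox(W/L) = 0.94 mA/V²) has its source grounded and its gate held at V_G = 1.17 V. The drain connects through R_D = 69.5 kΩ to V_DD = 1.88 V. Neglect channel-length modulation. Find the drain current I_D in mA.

I_D = 0.0259 mA

V_GS = V_G = 1.17 V, so V_ov = 1.17 − 0.79 = 0.38 V.
Assume saturation: I_D = ½ k_n V_ov² = 0.5 × 0.94 × 0.38² = 0.0679 mA, giving V_DS = V_DD − I_D R_D = 1.88 − 0.0679 × 69.5 = -2.84 V.
But -2.84 V < V_ov = 0.38 V, so the device is actually in triode.
In triode I_D = k_n[V_ov V_DS − ½ V_DS²] and I_D = (V_DD − V_DS)/R_D. Equating: 32.7 V_DS² − 25.83 V_DS + 1.88 = 0, giving V_DS = 0.0811 V (the root below V_ov).
I_D = (1.88 − 0.0811) / 69.5 = 0.0259 mA.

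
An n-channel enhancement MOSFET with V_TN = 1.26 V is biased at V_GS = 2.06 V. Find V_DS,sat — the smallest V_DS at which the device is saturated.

The boundary between triode and saturation is V_DS = V_GS − V_TN = V_ov.
V_ov = 2.06 − 1.26 = 0.8 V.

V_DS,sat = 0.800 V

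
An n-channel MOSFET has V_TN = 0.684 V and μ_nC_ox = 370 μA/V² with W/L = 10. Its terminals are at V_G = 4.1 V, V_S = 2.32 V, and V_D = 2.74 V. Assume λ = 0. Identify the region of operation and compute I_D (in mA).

V_GS = V_G − V_S = 4.1 − 2.32 = 1.78 V; V_DS = V_D − V_S = 2.74 − 2.32 = 0.42 V.
k_n = μ_nC_ox · (W/L) = 3.7 mA/V².
V_ov = V_GS − V_TN = 1.78 − 0.684 = 1.1 V.
Since V_DS = 0.42 V < V_ov = 1.1 V, the device is in the triode region.
I_D = k_n [V_ov · V_DS − ½ V_DS²] = 3.7 × [1.1 × 0.42 − 0.5 × 0.42²] = 1.38 mA.

Triode; I_D = 1.38 mA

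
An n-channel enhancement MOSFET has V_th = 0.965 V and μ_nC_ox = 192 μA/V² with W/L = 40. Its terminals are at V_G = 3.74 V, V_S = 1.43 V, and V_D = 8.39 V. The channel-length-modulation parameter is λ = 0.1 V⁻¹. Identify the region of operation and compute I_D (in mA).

V_GS = V_G − V_S = 3.74 − 1.43 = 2.31 V; V_DS = V_D − V_S = 8.39 − 1.43 = 6.96 V.
k_n = μ_nC_ox · (W/L) = 7.68 mA/V².
V_ov = V_GS − V_th = 2.31 − 0.965 = 1.35 V.
Since V_DS = 6.96 V ≥ V_ov = 1.35 V, the device is in saturation.
I_D = ½ k_n V_ov² (1 + λ V_DS) = 0.5 × 7.68 × 1.35² × (1 + 0.1 × 6.96) = 11.8 mA.

Saturation; I_D = 11.8 mA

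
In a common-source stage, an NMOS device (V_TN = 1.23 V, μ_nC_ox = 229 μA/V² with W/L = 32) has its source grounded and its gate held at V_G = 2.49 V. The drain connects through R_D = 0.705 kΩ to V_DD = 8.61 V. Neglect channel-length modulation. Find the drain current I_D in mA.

V_GS = V_G = 2.49 V, so V_ov = 2.49 − 1.23 = 1.26 V.
k_n = μ_nC_ox · (W/L) = 7.328 mA/V².
Assume saturation: I_D = ½ k_n V_ov² = 0.5 × 7.328 × 1.26² = 5.82 mA, giving V_DS = V_DD − I_D R_D = 8.61 − 5.82 × 0.705 = 4.51 V.
V_DS = 4.51 V ≥ V_ov = 1.26 V, confirming saturation.

I_D = 5.82 mA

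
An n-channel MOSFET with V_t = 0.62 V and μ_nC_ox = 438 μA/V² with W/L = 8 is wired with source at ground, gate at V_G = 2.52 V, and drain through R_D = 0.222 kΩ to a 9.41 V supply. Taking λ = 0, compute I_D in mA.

V_GS = V_G = 2.52 V, so V_ov = 2.52 − 0.62 = 1.9 V.
k_n = μ_nC_ox · (W/L) = 3.504 mA/V².
Assume saturation: I_D = ½ k_n V_ov² = 0.5 × 3.504 × 1.9² = 6.32 mA, giving V_DS = V_DD − I_D R_D = 9.41 − 6.32 × 0.222 = 8.01 V.
V_DS = 8.01 V ≥ V_ov = 1.9 V, confirming saturation.

I_D = 6.32 mA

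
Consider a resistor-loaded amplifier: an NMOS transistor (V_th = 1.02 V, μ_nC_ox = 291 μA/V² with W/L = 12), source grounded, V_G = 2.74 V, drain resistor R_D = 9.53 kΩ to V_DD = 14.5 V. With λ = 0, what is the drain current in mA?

I_D = 1.49 mA

V_GS = V_G = 2.74 V, so V_ov = 2.74 − 1.02 = 1.72 V.
k_n = μ_nC_ox · (W/L) = 3.492 mA/V².
Assume saturation: I_D = ½ k_n V_ov² = 0.5 × 3.492 × 1.72² = 5.17 mA, giving V_DS = V_DD − I_D R_D = 14.5 − 5.17 × 9.53 = -34.7 V.
But -34.7 V < V_ov = 1.72 V, so the device is actually in triode.
In triode I_D = k_n[V_ov V_DS − ½ V_DS²] and I_D = (V_DD − V_DS)/R_D. Equating: 16.6 V_DS² − 58.24 V_DS + 14.5 = 0, giving V_DS = 0.27 V (the root below V_ov).
I_D = (14.5 − 0.27) / 9.53 = 1.49 mA.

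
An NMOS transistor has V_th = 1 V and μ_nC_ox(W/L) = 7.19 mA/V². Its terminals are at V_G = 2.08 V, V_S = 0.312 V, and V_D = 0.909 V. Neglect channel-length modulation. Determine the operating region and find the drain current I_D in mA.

Triode; I_D = 2.02 mA

V_GS = V_G − V_S = 2.08 − 0.312 = 1.77 V; V_DS = V_D − V_S = 0.909 − 0.312 = 0.597 V.
V_ov = V_GS − V_th = 1.77 − 1 = 0.768 V.
Since V_DS = 0.597 V < V_ov = 0.768 V, the device is in the triode region.
I_D = k_n [V_ov · V_DS − ½ V_DS²] = 7.19 × [0.768 × 0.597 − 0.5 × 0.597²] = 2.02 mA.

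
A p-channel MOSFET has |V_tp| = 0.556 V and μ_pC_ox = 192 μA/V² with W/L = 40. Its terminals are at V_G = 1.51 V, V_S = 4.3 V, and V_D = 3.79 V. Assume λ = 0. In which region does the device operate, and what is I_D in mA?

Triode; I_D = 7.75 mA

V_SG = V_S − V_G = 4.3 − 1.51 = 2.79 V; V_SD = V_S − V_D = 4.3 − 3.79 = 0.51 V.
k_p = μ_pC_ox · (W/L) = 7.68 mA/V².
V_ov = V_SG − |V_tp| = 2.79 − 0.556 = 2.23 V.
Since V_SD = 0.51 V < V_ov = 2.23 V, the device is in the triode region.
I_D = k_p [V_ov · V_SD − ½ V_SD²] = 7.68 × [2.23 × 0.51 − 0.5 × 0.51²] = 7.75 mA.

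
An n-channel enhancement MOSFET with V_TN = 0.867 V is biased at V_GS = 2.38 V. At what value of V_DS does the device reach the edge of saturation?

V_DS,sat = 1.51 V

The boundary between triode and saturation is V_DS = V_GS − V_TN = V_ov.
V_ov = 2.38 − 0.867 = 1.51 V.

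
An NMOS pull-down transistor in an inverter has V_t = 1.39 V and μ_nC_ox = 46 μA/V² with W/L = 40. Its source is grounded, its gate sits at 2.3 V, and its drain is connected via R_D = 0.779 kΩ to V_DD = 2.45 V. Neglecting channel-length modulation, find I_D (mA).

V_GS = V_G = 2.3 V, so V_ov = 2.3 − 1.39 = 0.91 V.
k_n = μ_nC_ox · (W/L) = 1.84 mA/V².
Assume saturation: I_D = ½ k_n V_ov² = 0.5 × 1.84 × 0.91² = 0.762 mA, giving V_DS = V_DD − I_D R_D = 2.45 − 0.762 × 0.779 = 1.86 V.
V_DS = 1.86 V ≥ V_ov = 0.91 V, confirming saturation.

I_D = 0.762 mA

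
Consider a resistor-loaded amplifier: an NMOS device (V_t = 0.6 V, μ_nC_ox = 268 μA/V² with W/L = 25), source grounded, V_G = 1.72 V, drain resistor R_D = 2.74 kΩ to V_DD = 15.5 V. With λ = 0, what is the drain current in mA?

V_GS = V_G = 1.72 V, so V_ov = 1.72 − 0.6 = 1.12 V.
k_n = μ_nC_ox · (W/L) = 6.7 mA/V².
Assume saturation: I_D = ½ k_n V_ov² = 0.5 × 6.7 × 1.12² = 4.2 mA, giving V_DS = V_DD − I_D R_D = 15.5 − 4.2 × 2.74 = 3.99 V.
V_DS = 3.99 V ≥ V_ov = 1.12 V, confirming saturation.

I_D = 4.20 mA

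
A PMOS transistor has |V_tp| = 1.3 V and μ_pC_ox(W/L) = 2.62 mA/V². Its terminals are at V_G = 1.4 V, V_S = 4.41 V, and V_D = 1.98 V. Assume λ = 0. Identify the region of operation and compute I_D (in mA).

V_SG = V_S − V_G = 4.41 − 1.4 = 3.01 V; V_SD = V_S − V_D = 4.41 − 1.98 = 2.43 V.
V_ov = V_SG − |V_tp| = 3.01 − 1.3 = 1.71 V.
Since V_SD = 2.43 V ≥ V_ov = 1.71 V, the device is in saturation.
I_D = ½ k_p V_ov² = 0.5 × 2.62 × 1.71² = 3.83 mA.

Saturation; I_D = 3.83 mA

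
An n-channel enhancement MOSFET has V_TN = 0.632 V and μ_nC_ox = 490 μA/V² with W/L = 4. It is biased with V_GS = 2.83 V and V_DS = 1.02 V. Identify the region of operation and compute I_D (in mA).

k_n = μ_nC_ox · (W/L) = 1.96 mA/V².
V_ov = V_GS − V_TN = 2.83 − 0.632 = 2.2 V.
Since V_DS = 1.02 V < V_ov = 2.2 V, the device is in the triode region.
I_D = k_n [V_ov · V_DS − ½ V_DS²] = 1.96 × [2.2 × 1.02 − 0.5 × 1.02²] = 3.37 mA.

Triode; I_D = 3.37 mA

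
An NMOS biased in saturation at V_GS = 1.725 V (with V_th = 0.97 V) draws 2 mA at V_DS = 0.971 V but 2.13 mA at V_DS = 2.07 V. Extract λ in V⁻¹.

λ = 0.0627 V⁻¹

With V_GS fixed, I_D ∝ (1 + λ V_DS) in saturation, so I_D2/I_D1 = (1 + λ V_DS2)/(1 + λ V_DS1).
2.13/2 = 1.065 = (1 + 2.07 λ)/(1 + 0.971 λ).
Solving: λ (I_D1 V_DS2 − I_D2 V_DS1) = I_D2 − I_D1, so λ = (2.13 − 2) / (2 × 2.07 − 2.13 × 0.971) = 0.13 / 2.07 = 0.0627 V⁻¹.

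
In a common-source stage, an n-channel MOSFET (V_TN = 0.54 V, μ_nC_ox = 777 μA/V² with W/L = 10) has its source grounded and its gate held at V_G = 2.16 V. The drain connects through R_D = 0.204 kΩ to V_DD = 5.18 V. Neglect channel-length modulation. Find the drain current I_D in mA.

V_GS = V_G = 2.16 V, so V_ov = 2.16 − 0.54 = 1.62 V.
k_n = μ_nC_ox · (W/L) = 7.77 mA/V².
Assume saturation: I_D = ½ k_n V_ov² = 0.5 × 7.77 × 1.62² = 10.2 mA, giving V_DS = V_DD − I_D R_D = 5.18 − 10.2 × 0.204 = 3.1 V.
V_DS = 3.1 V ≥ V_ov = 1.62 V, confirming saturation.

I_D = 10.2 mA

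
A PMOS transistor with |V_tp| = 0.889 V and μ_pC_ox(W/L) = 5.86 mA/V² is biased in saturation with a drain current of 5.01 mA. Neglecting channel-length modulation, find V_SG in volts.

In saturation I_D = ½ k_p (V_SG − |V_tp|)², so V_SG − |V_tp| = √(2 I_D / k_p) = √(2 × 5.01 / 5.86) = 1.31 V.
V_SG = 0.889 + 1.31 = 2.2 V.

V_SG = 2.20 V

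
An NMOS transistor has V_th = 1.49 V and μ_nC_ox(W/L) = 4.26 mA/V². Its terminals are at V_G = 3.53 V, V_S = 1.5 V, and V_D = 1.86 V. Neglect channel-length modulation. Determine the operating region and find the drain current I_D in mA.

Triode; I_D = 0.552 mA

V_GS = V_G − V_S = 3.53 − 1.5 = 2.03 V; V_DS = V_D − V_S = 1.86 − 1.5 = 0.36 V.
V_ov = V_GS − V_th = 2.03 − 1.49 = 0.54 V.
Since V_DS = 0.36 V < V_ov = 0.54 V, the device is in the triode region.
I_D = k_n [V_ov · V_DS − ½ V_DS²] = 4.26 × [0.54 × 0.36 − 0.5 × 0.36²] = 0.552 mA.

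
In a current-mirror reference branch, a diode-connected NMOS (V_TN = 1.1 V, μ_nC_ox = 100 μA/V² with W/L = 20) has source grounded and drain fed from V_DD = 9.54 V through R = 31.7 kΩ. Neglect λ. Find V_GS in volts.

V_GS = 1.60 V

With gate tied to drain, V_GS = V_DS ≥ V_GS − V_TN, so the device is in saturation.
k_n = μ_nC_ox · (W/L) = 2 mA/V².
KCL at the drain: ½ k_n (V_GS − V_TN)² = (V_DD − V_GS)/R.
Let x = V_GS − 1.1. Then 31.7 x² + x − 8.44 = 0, giving x = 0.5 V (positive root), so V_GS = 1.6 V.
I_D = (V_DD − V_GS)/R = (9.54 − 1.6) / 31.7 = 0.25 mA.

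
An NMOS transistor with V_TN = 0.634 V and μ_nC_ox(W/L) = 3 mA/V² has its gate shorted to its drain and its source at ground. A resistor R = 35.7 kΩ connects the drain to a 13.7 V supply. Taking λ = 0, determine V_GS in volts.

With gate tied to drain, V_GS = V_DS ≥ V_GS − V_TN, so the device is in saturation.
KCL at the drain: ½ k_n (V_GS − V_TN)² = (V_DD − V_GS)/R.
Let x = V_GS − 0.634. Then 53.6 x² + x − 13.07 = 0, giving x = 0.485 V (positive root), so V_GS = 1.12 V.
I_D = (V_DD − V_GS)/R = (13.7 − 1.12) / 35.7 = 0.352 mA.

V_GS = 1.12 V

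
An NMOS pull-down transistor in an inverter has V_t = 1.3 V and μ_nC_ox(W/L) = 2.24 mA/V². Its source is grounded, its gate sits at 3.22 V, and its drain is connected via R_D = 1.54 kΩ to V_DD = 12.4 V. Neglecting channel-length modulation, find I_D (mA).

V_GS = V_G = 3.22 V, so V_ov = 3.22 − 1.3 = 1.92 V.
Assume saturation: I_D = ½ k_n V_ov² = 0.5 × 2.24 × 1.92² = 4.13 mA, giving V_DS = V_DD − I_D R_D = 12.4 − 4.13 × 1.54 = 6.04 V.
V_DS = 6.04 V ≥ V_ov = 1.92 V, confirming saturation.

I_D = 4.13 mA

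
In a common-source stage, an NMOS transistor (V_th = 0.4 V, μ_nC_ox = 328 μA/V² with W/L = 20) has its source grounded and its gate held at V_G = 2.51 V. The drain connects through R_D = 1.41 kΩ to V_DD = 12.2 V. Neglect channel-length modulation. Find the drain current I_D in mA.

V_GS = V_G = 2.51 V, so V_ov = 2.51 − 0.4 = 2.11 V.
k_n = μ_nC_ox · (W/L) = 6.56 mA/V².
Assume saturation: I_D = ½ k_n V_ov² = 0.5 × 6.56 × 2.11² = 14.6 mA, giving V_DS = V_DD − I_D R_D = 12.2 − 14.6 × 1.41 = -8.39 V.
But -8.39 V < V_ov = 2.11 V, so the device is actually in triode.
In triode I_D = k_n[V_ov V_DS − ½ V_DS²] and I_D = (V_DD − V_DS)/R_D. Equating: 4.62 V_DS² − 20.52 V_DS + 12.2 = 0, giving V_DS = 0.707 V (the root below V_ov).
I_D = (12.2 − 0.707) / 1.41 = 8.15 mA.

I_D = 8.15 mA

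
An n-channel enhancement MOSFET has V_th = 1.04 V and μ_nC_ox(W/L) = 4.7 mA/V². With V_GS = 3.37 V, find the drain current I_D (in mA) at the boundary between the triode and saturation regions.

I_D = 12.8 mA

At the boundary V_DS = V_ov = V_GS − V_th = 3.37 − 1.04 = 2.33 V.
I_D = ½ k_n V_ov² = 0.5 × 4.7 × 2.33² = 12.8 mA.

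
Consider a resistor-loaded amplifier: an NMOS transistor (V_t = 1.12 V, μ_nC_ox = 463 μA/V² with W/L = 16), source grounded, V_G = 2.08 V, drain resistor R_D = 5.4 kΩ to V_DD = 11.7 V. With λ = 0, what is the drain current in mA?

I_D = 2.10 mA

V_GS = V_G = 2.08 V, so V_ov = 2.08 − 1.12 = 0.96 V.
k_n = μ_nC_ox · (W/L) = 7.408 mA/V².
Assume saturation: I_D = ½ k_n V_ov² = 0.5 × 7.408 × 0.96² = 3.41 mA, giving V_DS = V_DD − I_D R_D = 11.7 − 3.41 × 5.4 = -6.73 V.
But -6.73 V < V_ov = 0.96 V, so the device is actually in triode.
In triode I_D = k_n[V_ov V_DS − ½ V_DS²] and I_D = (V_DD − V_DS)/R_D. Equating: 20 V_DS² − 39.4 V_DS + 11.7 = 0, giving V_DS = 0.364 V (the root below V_ov).
I_D = (11.7 − 0.364) / 5.4 = 2.1 mA.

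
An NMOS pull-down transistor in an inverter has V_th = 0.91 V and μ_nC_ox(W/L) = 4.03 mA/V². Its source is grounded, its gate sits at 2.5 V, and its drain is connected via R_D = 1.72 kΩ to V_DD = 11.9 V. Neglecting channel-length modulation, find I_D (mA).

I_D = 5.09 mA

V_GS = V_G = 2.5 V, so V_ov = 2.5 − 0.91 = 1.59 V.
Assume saturation: I_D = ½ k_n V_ov² = 0.5 × 4.03 × 1.59² = 5.09 mA, giving V_DS = V_DD − I_D R_D = 11.9 − 5.09 × 1.72 = 3.14 V.
V_DS = 3.14 V ≥ V_ov = 1.59 V, confirming saturation.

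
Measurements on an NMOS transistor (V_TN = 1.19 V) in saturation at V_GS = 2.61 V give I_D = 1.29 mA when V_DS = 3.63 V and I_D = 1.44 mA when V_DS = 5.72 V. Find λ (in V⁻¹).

With V_GS fixed, I_D ∝ (1 + λ V_DS) in saturation, so I_D2/I_D1 = (1 + λ V_DS2)/(1 + λ V_DS1).
1.44/1.29 = 1.116 = (1 + 5.72 λ)/(1 + 3.63 λ).
Solving: λ (I_D1 V_DS2 − I_D2 V_DS1) = I_D2 − I_D1, so λ = (1.44 − 1.29) / (1.29 × 5.72 − 1.44 × 3.63) = 0.15 / 2.15 = 0.0697 V⁻¹.

λ = 0.0697 V⁻¹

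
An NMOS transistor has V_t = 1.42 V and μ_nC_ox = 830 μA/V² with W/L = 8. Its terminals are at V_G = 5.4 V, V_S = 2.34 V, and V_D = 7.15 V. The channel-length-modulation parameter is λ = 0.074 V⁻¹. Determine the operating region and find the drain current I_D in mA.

Saturation; I_D = 12.1 mA

V_GS = V_G − V_S = 5.4 − 2.34 = 3.06 V; V_DS = V_D − V_S = 7.15 − 2.34 = 4.81 V.
k_n = μ_nC_ox · (W/L) = 6.64 mA/V².
V_ov = V_GS − V_t = 3.06 − 1.42 = 1.64 V.
Since V_DS = 4.81 V ≥ V_ov = 1.64 V, the device is in saturation.
I_D = ½ k_n V_ov² (1 + λ V_DS) = 0.5 × 6.64 × 1.64² × (1 + 0.074 × 4.81) = 12.1 mA.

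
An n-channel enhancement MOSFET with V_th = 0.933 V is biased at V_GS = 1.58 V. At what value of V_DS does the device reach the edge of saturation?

V_DS,sat = 0.647 V

The boundary between triode and saturation is V_DS = V_GS − V_th = V_ov.
V_ov = 1.58 − 0.933 = 0.647 V.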